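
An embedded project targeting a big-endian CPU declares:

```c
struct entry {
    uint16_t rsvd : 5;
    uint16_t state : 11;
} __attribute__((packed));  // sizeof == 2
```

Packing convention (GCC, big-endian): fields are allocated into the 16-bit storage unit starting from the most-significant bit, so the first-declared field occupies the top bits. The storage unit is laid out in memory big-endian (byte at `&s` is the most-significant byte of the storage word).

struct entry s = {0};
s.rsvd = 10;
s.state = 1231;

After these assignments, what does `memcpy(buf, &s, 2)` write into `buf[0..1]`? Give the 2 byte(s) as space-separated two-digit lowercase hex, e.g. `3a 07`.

rsvd:5 = 10 → 0xa << 11 → word 0x5000
state:11 = 1231 → 0x4cf << 0 → word 0x54cf
word = 0x54cf → big-endian bytes:
  [0]=0x54  [1]=0xcf

54 cf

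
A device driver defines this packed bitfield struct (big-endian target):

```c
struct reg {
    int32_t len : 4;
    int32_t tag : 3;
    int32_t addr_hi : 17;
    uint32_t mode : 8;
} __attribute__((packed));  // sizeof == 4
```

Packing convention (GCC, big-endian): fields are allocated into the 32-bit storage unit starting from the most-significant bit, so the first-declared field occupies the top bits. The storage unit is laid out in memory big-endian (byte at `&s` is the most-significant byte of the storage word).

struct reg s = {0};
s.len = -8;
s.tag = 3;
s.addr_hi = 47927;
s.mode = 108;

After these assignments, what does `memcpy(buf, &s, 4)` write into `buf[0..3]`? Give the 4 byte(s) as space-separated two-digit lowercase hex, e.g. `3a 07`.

86 bb 37 6c

len (4b) val=-8 bits=0x8 at bit 28: 0x80000000
tag (3b) val=3 bits=0x3 at bit 25: 0x86000000
addr_hi (17b) val=47927 bits=0xbb37 at bit 8: 0x86bb3700
mode (8b) val=108 bits=0x6c at bit 0: 0x86bb376c
word = 0x86bb376c → big-endian bytes:
  [0]=0x86  [1]=0xbb  [2]=0x37  [3]=0x6c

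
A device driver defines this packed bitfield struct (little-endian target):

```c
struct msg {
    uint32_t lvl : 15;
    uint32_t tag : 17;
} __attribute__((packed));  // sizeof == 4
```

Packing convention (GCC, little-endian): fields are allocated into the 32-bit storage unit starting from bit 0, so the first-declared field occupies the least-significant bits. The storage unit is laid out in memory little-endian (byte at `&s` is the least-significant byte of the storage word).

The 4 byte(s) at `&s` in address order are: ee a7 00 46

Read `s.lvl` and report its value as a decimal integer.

10222

[0]=0xee [1]=0xa7 [2]=0x00 [3]=0x46 (little-endian) → word 0x4600a7ee
lvl [0+:15] = (word>>0) & 0x7fff = 10222  ←
tag [15+:17] = (word>>15) & 0x1ffff = 35841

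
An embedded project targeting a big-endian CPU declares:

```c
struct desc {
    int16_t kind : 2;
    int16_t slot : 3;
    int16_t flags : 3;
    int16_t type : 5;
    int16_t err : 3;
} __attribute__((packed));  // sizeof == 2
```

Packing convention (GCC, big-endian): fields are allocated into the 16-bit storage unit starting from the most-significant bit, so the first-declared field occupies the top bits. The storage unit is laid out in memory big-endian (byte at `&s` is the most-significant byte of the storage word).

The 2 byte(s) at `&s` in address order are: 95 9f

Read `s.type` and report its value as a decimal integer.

[0]=0x95 [1]=0x9f (big-endian) → word 0x959f
kind:2 @ bit 14 → (0x959f>>14)&0x3 = 0x2
slot:3 @ bit 11 → (0x959f>>11)&0x7 = 0x2
flags:3 @ bit 8 → (0x959f>>8)&0x7 = 0x5
type:5 @ bit 3 → (0x959f>>3)&0x1f = 0x13  ←
err:3 @ bit 0 → (0x959f>>0)&0x7 = 0x7
type signed 5b, MSB=1: 19 - 32 = -13

-13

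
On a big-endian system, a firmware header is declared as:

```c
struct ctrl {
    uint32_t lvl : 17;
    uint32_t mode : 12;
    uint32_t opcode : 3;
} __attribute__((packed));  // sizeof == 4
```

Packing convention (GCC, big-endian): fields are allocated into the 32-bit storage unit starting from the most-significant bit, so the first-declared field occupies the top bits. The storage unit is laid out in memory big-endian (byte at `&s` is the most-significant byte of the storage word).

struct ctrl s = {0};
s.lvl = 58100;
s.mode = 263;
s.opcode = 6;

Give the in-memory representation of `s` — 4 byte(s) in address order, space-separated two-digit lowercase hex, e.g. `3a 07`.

lvl (17b) val=58100 bits=0xe2f4 at bit 15: 0x717a0000
mode (12b) val=263 bits=0x107 at bit 3: 0x717a0838
opcode (3b) val=6 bits=0x6 at bit 0: 0x717a083e
word = 0x717a083e → big-endian bytes:
  [0]=0x71  [1]=0x7a  [2]=0x08  [3]=0x3e

71 7a 08 3e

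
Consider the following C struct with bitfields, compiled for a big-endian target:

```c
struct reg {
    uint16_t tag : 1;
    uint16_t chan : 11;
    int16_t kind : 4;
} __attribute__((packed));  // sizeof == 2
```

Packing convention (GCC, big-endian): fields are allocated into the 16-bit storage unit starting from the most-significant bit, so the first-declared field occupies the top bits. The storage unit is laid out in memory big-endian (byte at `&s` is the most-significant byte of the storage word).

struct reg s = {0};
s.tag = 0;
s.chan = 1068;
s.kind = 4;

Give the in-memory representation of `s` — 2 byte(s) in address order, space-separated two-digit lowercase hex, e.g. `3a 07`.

[15+:1] tag=0 & 0x1 = 0x0; word=0x0000
[4+:11] chan=1068 & 0x7ff = 0x42c; word=0x42c0
[0+:4] kind=4 & 0xf = 0x4; word=0x42c4
word = 0x42c4 → big-endian bytes:
  [0]=0x42  [1]=0xc4

42 c4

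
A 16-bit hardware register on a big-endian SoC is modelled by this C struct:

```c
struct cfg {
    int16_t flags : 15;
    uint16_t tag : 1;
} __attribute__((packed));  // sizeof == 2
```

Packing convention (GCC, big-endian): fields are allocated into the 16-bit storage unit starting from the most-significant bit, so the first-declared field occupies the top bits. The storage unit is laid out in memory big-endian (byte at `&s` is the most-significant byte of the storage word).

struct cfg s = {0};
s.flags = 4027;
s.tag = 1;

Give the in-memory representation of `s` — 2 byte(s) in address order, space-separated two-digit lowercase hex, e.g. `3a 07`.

1f 77

flags:15 = 4027 → 0xfbb << 1 → word 0x1f76
tag:1 = 1 → 0x1 << 0 → word 0x1f77
word = 0x1f77 → big-endian bytes:
  [0]=0x1f  [1]=0x77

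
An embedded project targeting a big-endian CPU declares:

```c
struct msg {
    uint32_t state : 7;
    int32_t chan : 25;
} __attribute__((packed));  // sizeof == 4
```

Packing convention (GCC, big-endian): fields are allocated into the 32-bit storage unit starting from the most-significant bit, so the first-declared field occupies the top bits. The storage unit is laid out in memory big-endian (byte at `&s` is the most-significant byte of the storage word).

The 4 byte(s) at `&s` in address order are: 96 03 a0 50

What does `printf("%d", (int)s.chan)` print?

237648

[0]=0x96 [1]=0x03 [2]=0xa0 [3]=0x50 (big-endian) → word 0x9603a050
state [25+:7] = (word>>25) & 0x7f = 75
chan [0+:25] = (word>>0) & 0x1ffffff = 237648  ←
chan signed 25b, MSB=0: value = 237648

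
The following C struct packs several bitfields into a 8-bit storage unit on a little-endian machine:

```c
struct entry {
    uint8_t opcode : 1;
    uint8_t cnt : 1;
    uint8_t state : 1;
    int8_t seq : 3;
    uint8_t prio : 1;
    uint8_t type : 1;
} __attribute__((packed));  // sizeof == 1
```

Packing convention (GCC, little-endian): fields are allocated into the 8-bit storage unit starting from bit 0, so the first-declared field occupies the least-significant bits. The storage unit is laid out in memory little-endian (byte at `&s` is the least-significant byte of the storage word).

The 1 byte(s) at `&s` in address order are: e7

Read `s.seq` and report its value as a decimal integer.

[0]=0xe7 (little-endian) → word 0xe7
opcode:1 @ bit 0 → (0xe7>>0)&0x1 = 0x1
cnt:1 @ bit 1 → (0xe7>>1)&0x1 = 0x1
state:1 @ bit 2 → (0xe7>>2)&0x1 = 0x1
seq:3 @ bit 3 → (0xe7>>3)&0x7 = 0x4  ←
prio:1 @ bit 6 → (0xe7>>6)&0x1 = 0x1
type:1 @ bit 7 → (0xe7>>7)&0x1 = 0x1
seq signed 3b, MSB=1: 4 - 8 = -4

-4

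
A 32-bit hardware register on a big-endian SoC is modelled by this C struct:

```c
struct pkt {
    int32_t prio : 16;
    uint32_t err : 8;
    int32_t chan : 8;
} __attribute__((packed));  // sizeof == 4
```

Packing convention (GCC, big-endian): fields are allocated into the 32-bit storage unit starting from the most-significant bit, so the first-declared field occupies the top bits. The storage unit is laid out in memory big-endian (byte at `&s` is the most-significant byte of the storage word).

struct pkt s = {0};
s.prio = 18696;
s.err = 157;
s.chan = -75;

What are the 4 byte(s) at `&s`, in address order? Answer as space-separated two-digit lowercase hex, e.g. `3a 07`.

49 08 9d b5

prio (16b) val=18696 bits=0x4908 at bit 16: 0x49080000
err (8b) val=157 bits=0x9d at bit 8: 0x49089d00
chan (8b) val=-75 bits=0xb5 at bit 0: 0x49089db5
word = 0x49089db5 → big-endian bytes:
  [0]=0x49  [1]=0x08  [2]=0x9d  [3]=0xb5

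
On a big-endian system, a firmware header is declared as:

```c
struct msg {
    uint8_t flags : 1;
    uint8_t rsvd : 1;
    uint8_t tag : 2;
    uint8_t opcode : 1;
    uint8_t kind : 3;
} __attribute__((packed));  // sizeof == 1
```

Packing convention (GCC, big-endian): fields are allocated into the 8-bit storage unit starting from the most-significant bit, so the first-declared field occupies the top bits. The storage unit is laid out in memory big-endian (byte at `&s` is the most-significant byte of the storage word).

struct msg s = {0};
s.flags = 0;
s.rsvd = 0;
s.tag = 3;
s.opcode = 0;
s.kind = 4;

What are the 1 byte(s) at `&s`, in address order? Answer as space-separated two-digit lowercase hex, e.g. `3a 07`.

34

[7+:1] flags=0 & 0x1 = 0x0; word=0x00
[6+:1] rsvd=0 & 0x1 = 0x0; word=0x00
[4+:2] tag=3 & 0x3 = 0x3; word=0x30
[3+:1] opcode=0 & 0x1 = 0x0; word=0x30
[0+:3] kind=4 & 0x7 = 0x4; word=0x34
word = 0x34 → big-endian bytes:
  [0]=0x34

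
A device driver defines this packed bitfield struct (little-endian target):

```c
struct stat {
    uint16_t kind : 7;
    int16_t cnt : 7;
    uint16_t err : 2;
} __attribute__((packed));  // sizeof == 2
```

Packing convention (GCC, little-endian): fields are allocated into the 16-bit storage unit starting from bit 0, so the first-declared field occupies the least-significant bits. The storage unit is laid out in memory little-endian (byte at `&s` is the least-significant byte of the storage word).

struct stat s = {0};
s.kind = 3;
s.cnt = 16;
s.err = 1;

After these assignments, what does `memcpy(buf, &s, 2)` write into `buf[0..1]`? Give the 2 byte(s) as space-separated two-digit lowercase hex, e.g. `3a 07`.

03 48

kind:7 = 3 → 0x3 << 0 → word 0x0003
cnt:7 = 16 → 0x10 << 7 → word 0x0803
err:2 = 1 → 0x1 << 14 → word 0x4803
word = 0x4803 → little-endian bytes:
  [0]=0x03  [1]=0x48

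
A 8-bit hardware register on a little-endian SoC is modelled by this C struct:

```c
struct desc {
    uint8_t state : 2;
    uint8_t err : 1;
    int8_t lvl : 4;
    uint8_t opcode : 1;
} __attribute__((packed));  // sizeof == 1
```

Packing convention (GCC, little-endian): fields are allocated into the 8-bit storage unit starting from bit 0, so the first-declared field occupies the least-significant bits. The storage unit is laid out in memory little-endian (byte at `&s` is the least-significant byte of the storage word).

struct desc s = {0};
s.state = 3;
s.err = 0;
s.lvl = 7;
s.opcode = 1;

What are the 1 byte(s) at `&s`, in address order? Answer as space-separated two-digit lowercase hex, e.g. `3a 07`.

state:2 = 3 → 0x3 << 0 → word 0x03
err:1 = 0 → 0x0 << 2 → word 0x03
lvl:4 = 7 → 0x7 << 3 → word 0x3b
opcode:1 = 1 → 0x1 << 7 → word 0xbb
word = 0xbb → little-endian bytes:
  [0]=0xbb

bb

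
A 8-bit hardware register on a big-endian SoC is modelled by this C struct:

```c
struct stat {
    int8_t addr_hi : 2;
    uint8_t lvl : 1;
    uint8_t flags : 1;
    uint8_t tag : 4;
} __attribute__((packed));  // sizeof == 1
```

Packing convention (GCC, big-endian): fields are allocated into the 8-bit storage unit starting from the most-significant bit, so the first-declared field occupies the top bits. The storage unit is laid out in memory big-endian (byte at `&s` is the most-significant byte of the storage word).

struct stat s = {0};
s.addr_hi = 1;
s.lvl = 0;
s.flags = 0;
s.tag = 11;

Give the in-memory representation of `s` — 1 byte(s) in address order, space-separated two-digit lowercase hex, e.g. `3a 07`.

addr_hi:2 = 1 → 0x1 << 6 → word 0x40
lvl:1 = 0 → 0x0 << 5 → word 0x40
flags:1 = 0 → 0x0 << 4 → word 0x40
tag:4 = 11 → 0xb << 0 → word 0x4b
word = 0x4b → big-endian bytes:
  [0]=0x4b

4b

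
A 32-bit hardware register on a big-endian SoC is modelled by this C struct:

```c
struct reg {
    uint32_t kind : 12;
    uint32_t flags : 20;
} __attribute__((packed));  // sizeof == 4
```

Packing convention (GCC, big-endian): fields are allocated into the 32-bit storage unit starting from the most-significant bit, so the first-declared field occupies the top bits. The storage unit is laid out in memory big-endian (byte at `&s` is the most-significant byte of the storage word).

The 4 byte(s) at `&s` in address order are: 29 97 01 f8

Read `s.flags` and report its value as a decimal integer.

[0]=0x29 [1]=0x97 [2]=0x01 [3]=0xf8 (big-endian) → word 0x299701f8
kind:12 @ bit 20 → (0x299701f8>>20)&0xfff = 0x299
flags:20 @ bit 0 → (0x299701f8>>0)&0xfffff = 0x701f8  ←

459256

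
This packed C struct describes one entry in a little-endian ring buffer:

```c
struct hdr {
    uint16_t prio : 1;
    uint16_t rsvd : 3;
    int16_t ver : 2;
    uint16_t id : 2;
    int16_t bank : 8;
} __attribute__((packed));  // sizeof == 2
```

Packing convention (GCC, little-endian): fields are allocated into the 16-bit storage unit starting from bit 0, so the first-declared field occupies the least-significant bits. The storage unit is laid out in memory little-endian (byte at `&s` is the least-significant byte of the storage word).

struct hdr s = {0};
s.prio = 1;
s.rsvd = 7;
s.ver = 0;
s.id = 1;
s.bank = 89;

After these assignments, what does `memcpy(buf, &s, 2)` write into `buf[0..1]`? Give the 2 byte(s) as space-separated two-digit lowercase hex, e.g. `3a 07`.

4f 59

prio:1 = 1 → 0x1 << 0 → word 0x0001
rsvd:3 = 7 → 0x7 << 1 → word 0x000f
ver:2 = 0 → 0x0 << 4 → word 0x000f
id:2 = 1 → 0x1 << 6 → word 0x004f
bank:8 = 89 → 0x59 << 8 → word 0x594f
word = 0x594f → little-endian bytes:
  [0]=0x4f  [1]=0x59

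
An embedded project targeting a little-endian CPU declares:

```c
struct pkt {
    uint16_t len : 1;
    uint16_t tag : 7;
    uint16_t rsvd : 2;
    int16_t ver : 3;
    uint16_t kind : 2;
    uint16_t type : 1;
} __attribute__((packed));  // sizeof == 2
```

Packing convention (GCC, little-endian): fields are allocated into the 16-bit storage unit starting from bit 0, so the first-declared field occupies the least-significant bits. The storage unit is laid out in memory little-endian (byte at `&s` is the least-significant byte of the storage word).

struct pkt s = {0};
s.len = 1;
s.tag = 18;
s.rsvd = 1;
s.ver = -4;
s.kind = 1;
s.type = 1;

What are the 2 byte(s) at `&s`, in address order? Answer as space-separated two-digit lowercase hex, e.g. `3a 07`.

[0+:1] len=1 & 0x1 = 0x1; word=0x0001
[1+:7] tag=18 & 0x7f = 0x12; word=0x0025
[8+:2] rsvd=1 & 0x3 = 0x1; word=0x0125
[10+:3] ver=-4 & 0x7 = 0x4; word=0x1125
[13+:2] kind=1 & 0x3 = 0x1; word=0x3125
[15+:1] type=1 & 0x1 = 0x1; word=0xb125
word = 0xb125 → little-endian bytes:
  [0]=0x25  [1]=0xb1

25 b1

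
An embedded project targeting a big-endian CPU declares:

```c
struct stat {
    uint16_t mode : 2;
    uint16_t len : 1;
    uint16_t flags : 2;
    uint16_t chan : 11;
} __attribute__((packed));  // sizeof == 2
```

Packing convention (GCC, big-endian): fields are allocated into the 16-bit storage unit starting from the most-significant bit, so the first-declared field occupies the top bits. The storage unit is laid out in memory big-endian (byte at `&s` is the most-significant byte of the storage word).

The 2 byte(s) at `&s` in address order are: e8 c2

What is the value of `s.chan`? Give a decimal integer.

194

[0]=0xe8 [1]=0xc2 (big-endian) → word 0xe8c2
mode [14+:2] = (word>>14) & 0x3 = 3
len [13+:1] = (word>>13) & 0x1 = 1
flags [11+:2] = (word>>11) & 0x3 = 1
chan [0+:11] = (word>>0) & 0x7ff = 194  ←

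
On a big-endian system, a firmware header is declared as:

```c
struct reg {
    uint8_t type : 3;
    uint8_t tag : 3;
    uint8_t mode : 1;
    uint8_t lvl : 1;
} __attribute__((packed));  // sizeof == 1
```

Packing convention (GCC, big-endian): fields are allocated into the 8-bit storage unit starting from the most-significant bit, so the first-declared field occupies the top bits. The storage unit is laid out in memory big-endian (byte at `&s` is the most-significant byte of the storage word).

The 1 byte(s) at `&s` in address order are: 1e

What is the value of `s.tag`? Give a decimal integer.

7

[0]=0x1e (big-endian) → word 0x1e
type [5+:3] = (word>>5) & 0x7 = 0
tag [2+:3] = (word>>2) & 0x7 = 7  ←
mode [1+:1] = (word>>1) & 0x1 = 1
lvl [0+:1] = (word>>0) & 0x1 = 0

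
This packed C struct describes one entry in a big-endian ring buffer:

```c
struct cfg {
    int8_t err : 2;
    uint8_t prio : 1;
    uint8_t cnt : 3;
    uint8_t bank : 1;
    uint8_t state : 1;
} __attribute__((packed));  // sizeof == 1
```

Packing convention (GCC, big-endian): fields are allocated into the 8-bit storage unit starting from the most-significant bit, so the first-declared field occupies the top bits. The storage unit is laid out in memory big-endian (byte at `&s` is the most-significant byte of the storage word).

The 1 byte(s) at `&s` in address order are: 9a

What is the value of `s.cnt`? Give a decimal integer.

6

[0]=0x9a (big-endian) → word 0x9a
err:2 @ bit 6 → (0x9a>>6)&0x3 = 0x2
prio:1 @ bit 5 → (0x9a>>5)&0x1 = 0x0
cnt:3 @ bit 2 → (0x9a>>2)&0x7 = 0x6  ←
bank:1 @ bit 1 → (0x9a>>1)&0x1 = 0x1
state:1 @ bit 0 → (0x9a>>0)&0x1 = 0x0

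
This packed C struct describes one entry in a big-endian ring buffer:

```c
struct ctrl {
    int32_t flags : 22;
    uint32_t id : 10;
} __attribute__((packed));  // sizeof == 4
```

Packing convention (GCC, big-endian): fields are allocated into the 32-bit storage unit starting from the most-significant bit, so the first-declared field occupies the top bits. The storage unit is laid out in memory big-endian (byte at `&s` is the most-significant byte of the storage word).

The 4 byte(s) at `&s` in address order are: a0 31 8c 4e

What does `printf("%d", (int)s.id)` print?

78

[0]=0xa0 [1]=0x31 [2]=0x8c [3]=0x4e (big-endian) → word 0xa0318c4e
flags [10+:22] = (word>>10) & 0x3fffff = 2624611
id [0+:10] = (word>>0) & 0x3ff = 78  ←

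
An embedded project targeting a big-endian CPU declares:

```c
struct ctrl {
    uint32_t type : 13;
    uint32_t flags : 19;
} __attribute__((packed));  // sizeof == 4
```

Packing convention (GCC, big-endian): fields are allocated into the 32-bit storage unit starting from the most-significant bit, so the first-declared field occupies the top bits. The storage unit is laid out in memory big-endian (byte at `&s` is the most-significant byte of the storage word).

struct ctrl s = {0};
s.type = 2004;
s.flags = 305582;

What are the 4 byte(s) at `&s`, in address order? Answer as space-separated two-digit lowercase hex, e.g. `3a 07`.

type (13b) val=2004 bits=0x7d4 at bit 19: 0x3ea00000
flags (19b) val=305582 bits=0x4a9ae at bit 0: 0x3ea4a9ae
word = 0x3ea4a9ae → big-endian bytes:
  [0]=0x3e  [1]=0xa4  [2]=0xa9  [3]=0xae

3e a4 a9 ae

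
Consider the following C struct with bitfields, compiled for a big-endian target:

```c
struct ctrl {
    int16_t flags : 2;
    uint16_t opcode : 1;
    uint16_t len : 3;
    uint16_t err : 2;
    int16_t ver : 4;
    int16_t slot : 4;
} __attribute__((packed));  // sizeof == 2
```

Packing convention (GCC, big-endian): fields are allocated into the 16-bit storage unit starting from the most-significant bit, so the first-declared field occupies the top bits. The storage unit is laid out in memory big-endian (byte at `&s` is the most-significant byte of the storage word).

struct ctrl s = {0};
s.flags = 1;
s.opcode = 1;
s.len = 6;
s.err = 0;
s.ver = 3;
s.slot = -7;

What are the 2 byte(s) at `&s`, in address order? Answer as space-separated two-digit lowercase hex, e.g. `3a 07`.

78 39

[14+:2] flags=1 & 0x3 = 0x1; word=0x4000
[13+:1] opcode=1 & 0x1 = 0x1; word=0x6000
[10+:3] len=6 & 0x7 = 0x6; word=0x7800
[8+:2] err=0 & 0x3 = 0x0; word=0x7800
[4+:4] ver=3 & 0xf = 0x3; word=0x7830
[0+:4] slot=-7 & 0xf = 0x9; word=0x7839
word = 0x7839 → big-endian bytes:
  [0]=0x78  [1]=0x39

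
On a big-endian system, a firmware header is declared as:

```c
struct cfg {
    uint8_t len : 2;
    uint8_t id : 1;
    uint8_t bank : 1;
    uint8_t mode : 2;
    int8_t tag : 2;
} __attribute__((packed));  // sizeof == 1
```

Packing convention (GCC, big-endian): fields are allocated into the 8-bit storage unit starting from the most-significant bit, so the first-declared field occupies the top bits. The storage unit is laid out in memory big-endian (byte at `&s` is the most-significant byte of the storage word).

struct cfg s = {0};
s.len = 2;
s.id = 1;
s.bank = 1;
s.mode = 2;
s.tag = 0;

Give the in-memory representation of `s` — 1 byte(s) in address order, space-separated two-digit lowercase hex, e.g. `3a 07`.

b8

len:2 = 2 → 0x2 << 6 → word 0x80
id:1 = 1 → 0x1 << 5 → word 0xa0
bank:1 = 1 → 0x1 << 4 → word 0xb0
mode:2 = 2 → 0x2 << 2 → word 0xb8
tag:2 = 0 → 0x0 << 0 → word 0xb8
word = 0xb8 → big-endian bytes:
  [0]=0xb8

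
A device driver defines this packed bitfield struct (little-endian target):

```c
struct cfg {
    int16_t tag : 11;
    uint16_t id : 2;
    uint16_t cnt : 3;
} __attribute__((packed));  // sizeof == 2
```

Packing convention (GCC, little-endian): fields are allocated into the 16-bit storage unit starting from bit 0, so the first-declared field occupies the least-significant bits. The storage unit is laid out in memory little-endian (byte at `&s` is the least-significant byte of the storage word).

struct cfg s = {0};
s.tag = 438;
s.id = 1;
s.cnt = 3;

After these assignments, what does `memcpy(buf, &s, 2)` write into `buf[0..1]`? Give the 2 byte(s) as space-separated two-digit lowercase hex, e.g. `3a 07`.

b6 69

[0+:11] tag=438 & 0x7ff = 0x1b6; word=0x01b6
[11+:2] id=1 & 0x3 = 0x1; word=0x09b6
[13+:3] cnt=3 & 0x7 = 0x3; word=0x69b6
word = 0x69b6 → little-endian bytes:
  [0]=0xb6  [1]=0x69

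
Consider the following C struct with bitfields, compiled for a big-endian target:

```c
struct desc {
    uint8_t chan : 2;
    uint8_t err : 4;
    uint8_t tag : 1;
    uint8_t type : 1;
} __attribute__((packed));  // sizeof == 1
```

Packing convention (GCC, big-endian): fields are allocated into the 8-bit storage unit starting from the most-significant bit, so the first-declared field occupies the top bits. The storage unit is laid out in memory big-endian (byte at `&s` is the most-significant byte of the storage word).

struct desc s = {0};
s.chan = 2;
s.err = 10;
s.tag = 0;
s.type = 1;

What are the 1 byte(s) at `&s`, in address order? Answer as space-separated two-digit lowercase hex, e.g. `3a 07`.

a9

chan (2b) val=2 bits=0x2 at bit 6: 0x80
err (4b) val=10 bits=0xa at bit 2: 0xa8
tag (1b) val=0 bits=0x0 at bit 1: 0xa8
type (1b) val=1 bits=0x1 at bit 0: 0xa9
word = 0xa9 → big-endian bytes:
  [0]=0xa9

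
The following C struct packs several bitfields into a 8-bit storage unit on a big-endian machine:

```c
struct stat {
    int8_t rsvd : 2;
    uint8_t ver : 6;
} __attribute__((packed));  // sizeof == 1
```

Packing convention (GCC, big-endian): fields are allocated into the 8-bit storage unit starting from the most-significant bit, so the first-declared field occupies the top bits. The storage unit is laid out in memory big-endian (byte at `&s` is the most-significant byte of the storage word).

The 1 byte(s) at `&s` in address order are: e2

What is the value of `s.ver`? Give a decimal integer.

[0]=0xe2 (big-endian) → word 0xe2
rsvd [6+:2] = (word>>6) & 0x3 = 3
ver [0+:6] = (word>>0) & 0x3f = 34  ←

34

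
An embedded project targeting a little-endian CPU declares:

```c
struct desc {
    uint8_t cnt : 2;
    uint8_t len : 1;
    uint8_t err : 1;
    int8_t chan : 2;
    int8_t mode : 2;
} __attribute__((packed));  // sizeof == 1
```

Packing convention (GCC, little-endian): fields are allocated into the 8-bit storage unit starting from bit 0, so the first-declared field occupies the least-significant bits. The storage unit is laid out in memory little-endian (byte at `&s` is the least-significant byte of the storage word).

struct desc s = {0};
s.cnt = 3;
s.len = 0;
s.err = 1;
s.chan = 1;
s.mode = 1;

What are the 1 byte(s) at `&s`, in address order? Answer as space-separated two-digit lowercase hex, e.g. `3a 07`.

5b

[0+:2] cnt=3 & 0x3 = 0x3; word=0x03
[2+:1] len=0 & 0x1 = 0x0; word=0x03
[3+:1] err=1 & 0x1 = 0x1; word=0x0b
[4+:2] chan=1 & 0x3 = 0x1; word=0x1b
[6+:2] mode=1 & 0x3 = 0x1; word=0x5b
word = 0x5b → little-endian bytes:
  [0]=0x5b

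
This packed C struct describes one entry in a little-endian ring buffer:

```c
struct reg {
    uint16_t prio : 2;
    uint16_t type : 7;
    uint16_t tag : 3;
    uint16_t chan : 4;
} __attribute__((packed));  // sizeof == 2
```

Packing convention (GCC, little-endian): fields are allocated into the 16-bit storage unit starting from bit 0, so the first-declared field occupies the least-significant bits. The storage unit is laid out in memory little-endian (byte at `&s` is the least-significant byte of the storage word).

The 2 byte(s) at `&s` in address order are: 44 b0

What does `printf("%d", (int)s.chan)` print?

11

[0]=0x44 [1]=0xb0 (little-endian) → word 0xb044
prio [0+:2] = (word>>0) & 0x3 = 0
type [2+:7] = (word>>2) & 0x7f = 17
tag [9+:3] = (word>>9) & 0x7 = 0
chan [12+:4] = (word>>12) & 0xf = 11  ←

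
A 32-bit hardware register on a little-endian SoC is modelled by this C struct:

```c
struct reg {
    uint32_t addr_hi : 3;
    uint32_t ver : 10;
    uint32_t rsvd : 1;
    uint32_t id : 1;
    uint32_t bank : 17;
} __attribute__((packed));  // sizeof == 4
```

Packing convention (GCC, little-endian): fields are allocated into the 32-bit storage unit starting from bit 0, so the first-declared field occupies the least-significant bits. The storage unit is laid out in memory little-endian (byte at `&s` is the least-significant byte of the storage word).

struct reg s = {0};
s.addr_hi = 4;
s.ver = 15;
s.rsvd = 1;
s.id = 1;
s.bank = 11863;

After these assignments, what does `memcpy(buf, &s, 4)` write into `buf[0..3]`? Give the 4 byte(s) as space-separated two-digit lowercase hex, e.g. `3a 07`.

7c e0 2b 17

addr_hi (3b) val=4 bits=0x4 at bit 0: 0x00000004
ver (10b) val=15 bits=0xf at bit 3: 0x0000007c
rsvd (1b) val=1 bits=0x1 at bit 13: 0x0000207c
id (1b) val=1 bits=0x1 at bit 14: 0x0000607c
bank (17b) val=11863 bits=0x2e57 at bit 15: 0x172be07c
word = 0x172be07c → little-endian bytes:
  [0]=0x7c  [1]=0xe0  [2]=0x2b  [3]=0x17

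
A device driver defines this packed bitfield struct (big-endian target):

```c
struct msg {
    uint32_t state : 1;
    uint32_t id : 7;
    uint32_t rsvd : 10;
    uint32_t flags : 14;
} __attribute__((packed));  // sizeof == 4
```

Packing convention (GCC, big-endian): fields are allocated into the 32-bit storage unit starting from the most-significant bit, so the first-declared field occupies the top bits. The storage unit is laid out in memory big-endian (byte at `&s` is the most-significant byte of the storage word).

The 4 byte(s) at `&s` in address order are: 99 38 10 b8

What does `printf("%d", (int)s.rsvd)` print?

[0]=0x99 [1]=0x38 [2]=0x10 [3]=0xb8 (big-endian) → word 0x993810b8
state [31+:1] = (word>>31) & 0x1 = 1
id [24+:7] = (word>>24) & 0x7f = 25
rsvd [14+:10] = (word>>14) & 0x3ff = 224  ←
flags [0+:14] = (word>>0) & 0x3fff = 4280

224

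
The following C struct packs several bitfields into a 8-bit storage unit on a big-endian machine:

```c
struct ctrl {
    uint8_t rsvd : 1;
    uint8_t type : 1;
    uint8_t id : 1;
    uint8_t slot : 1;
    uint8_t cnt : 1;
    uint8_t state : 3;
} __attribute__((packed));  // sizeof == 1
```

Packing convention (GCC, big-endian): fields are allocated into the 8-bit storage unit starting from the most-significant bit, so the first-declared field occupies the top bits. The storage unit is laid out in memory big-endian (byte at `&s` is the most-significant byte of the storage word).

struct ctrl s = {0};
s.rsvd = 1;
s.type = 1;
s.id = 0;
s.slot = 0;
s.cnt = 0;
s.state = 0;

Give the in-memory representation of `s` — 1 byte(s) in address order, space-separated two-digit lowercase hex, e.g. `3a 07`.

[7+:1] rsvd=1 & 0x1 = 0x1; word=0x80
[6+:1] type=1 & 0x1 = 0x1; word=0xc0
[5+:1] id=0 & 0x1 = 0x0; word=0xc0
[4+:1] slot=0 & 0x1 = 0x0; word=0xc0
[3+:1] cnt=0 & 0x1 = 0x0; word=0xc0
[0+:3] state=0 & 0x7 = 0x0; word=0xc0
word = 0xc0 → big-endian bytes:
  [0]=0xc0

c0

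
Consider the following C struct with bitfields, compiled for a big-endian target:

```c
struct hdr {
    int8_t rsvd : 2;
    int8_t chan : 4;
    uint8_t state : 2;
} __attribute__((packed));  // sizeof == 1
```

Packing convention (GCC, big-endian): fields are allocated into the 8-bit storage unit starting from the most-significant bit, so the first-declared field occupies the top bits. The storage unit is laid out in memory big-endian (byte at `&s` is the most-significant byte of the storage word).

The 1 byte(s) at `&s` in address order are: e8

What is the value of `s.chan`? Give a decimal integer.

-6

[0]=0xe8 (big-endian) → word 0xe8
rsvd [6+:2] = (word>>6) & 0x3 = 3
chan [2+:4] = (word>>2) & 0xf = 10  ←
state [0+:2] = (word>>0) & 0x3 = 0
chan signed 4b, MSB=1: 10 - 16 = -6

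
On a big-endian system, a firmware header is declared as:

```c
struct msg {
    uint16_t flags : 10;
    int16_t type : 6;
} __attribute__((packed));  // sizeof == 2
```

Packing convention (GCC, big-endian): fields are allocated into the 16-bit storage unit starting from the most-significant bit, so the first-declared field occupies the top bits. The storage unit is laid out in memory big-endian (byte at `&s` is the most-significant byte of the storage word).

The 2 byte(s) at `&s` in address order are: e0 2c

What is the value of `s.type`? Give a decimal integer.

[0]=0xe0 [1]=0x2c (big-endian) → word 0xe02c
flags:10 @ bit 6 → (0xe02c>>6)&0x3ff = 0x380
type:6 @ bit 0 → (0xe02c>>0)&0x3f = 0x2c  ←
type signed 6b, MSB=1: 44 - 64 = -20

-20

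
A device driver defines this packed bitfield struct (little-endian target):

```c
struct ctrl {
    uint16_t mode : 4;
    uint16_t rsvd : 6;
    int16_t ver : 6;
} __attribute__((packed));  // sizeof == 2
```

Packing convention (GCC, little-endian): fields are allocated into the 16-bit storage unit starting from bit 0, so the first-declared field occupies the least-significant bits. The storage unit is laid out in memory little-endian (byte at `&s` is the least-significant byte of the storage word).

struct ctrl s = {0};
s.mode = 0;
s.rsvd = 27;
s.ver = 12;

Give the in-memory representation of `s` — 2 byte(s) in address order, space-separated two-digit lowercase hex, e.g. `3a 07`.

b0 31

mode (4b) val=0 bits=0x0 at bit 0: 0x0000
rsvd (6b) val=27 bits=0x1b at bit 4: 0x01b0
ver (6b) val=12 bits=0xc at bit 10: 0x31b0
word = 0x31b0 → little-endian bytes:
  [0]=0xb0  [1]=0x31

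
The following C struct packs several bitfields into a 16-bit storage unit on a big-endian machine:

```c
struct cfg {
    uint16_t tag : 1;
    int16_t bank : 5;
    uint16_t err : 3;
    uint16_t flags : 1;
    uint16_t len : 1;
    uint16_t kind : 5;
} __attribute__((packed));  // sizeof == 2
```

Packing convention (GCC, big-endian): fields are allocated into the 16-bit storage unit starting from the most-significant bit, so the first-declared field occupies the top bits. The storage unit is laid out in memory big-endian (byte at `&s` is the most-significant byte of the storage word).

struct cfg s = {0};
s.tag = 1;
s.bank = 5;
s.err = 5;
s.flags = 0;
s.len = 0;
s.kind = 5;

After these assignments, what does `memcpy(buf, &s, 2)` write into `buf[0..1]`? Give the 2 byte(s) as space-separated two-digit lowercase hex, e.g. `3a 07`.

tag:1 = 1 → 0x1 << 15 → word 0x8000
bank:5 = 5 → 0x5 << 10 → word 0x9400
err:3 = 5 → 0x5 << 7 → word 0x9680
flags:1 = 0 → 0x0 << 6 → word 0x9680
len:1 = 0 → 0x0 << 5 → word 0x9680
kind:5 = 5 → 0x5 << 0 → word 0x9685
word = 0x9685 → big-endian bytes:
  [0]=0x96  [1]=0x85

96 85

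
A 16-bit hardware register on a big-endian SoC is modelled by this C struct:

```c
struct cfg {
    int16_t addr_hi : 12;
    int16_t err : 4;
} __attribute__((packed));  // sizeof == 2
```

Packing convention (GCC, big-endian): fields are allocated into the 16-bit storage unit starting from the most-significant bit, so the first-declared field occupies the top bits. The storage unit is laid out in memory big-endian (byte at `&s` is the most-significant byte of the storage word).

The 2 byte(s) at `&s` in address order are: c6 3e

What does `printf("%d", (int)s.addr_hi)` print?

-925

[0]=0xc6 [1]=0x3e (big-endian) → word 0xc63e
addr_hi:12 @ bit 4 → (0xc63e>>4)&0xfff = 0xc63  ←
err:4 @ bit 0 → (0xc63e>>0)&0xf = 0xe
addr_hi signed 12b, MSB=1: 3171 - 4096 = -925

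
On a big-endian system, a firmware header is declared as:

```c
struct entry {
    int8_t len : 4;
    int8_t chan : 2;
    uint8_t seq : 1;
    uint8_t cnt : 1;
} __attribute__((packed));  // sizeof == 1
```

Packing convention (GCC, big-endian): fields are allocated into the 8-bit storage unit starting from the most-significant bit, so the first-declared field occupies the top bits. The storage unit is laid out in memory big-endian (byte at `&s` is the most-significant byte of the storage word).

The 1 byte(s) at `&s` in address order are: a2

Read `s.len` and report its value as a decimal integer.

[0]=0xa2 (big-endian) → word 0xa2
len:4 @ bit 4 → (0xa2>>4)&0xf = 0xa  ←
chan:2 @ bit 2 → (0xa2>>2)&0x3 = 0x0
seq:1 @ bit 1 → (0xa2>>1)&0x1 = 0x1
cnt:1 @ bit 0 → (0xa2>>0)&0x1 = 0x0
len signed 4b, MSB=1: 10 - 16 = -6

-6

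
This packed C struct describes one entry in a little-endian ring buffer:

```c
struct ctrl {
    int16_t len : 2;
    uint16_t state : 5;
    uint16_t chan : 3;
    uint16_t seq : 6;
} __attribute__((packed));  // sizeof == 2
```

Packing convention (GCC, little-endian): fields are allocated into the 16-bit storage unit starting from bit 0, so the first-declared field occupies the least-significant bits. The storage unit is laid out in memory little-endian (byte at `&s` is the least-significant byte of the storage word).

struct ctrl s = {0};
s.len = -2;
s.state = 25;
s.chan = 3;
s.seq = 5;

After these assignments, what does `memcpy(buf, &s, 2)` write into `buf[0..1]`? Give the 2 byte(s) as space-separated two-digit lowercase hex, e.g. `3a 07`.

[0+:2] len=-2 & 0x3 = 0x2; word=0x0002
[2+:5] state=25 & 0x1f = 0x19; word=0x0066
[7+:3] chan=3 & 0x7 = 0x3; word=0x01e6
[10+:6] seq=5 & 0x3f = 0x5; word=0x15e6
word = 0x15e6 → little-endian bytes:
  [0]=0xe6  [1]=0x15

e6 15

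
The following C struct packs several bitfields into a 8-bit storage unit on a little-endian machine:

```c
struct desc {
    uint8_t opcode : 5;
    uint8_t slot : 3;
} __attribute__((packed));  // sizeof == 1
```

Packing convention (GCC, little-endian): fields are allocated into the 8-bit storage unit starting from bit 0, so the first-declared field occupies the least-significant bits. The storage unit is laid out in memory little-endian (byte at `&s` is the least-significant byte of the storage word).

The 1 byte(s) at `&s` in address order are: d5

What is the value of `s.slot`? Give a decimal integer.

[0]=0xd5 (little-endian) → word 0xd5
opcode [0+:5] = (word>>0) & 0x1f = 21
slot [5+:3] = (word>>5) & 0x7 = 6  ←

6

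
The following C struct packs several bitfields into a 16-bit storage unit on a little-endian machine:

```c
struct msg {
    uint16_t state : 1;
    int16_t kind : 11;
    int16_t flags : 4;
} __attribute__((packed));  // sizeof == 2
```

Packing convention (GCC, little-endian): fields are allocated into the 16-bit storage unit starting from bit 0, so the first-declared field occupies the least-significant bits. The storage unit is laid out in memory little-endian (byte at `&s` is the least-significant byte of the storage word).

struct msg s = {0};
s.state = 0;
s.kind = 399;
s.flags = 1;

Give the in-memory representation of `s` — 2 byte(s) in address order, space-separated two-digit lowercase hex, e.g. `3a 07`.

1e 13

state:1 = 0 → 0x0 << 0 → word 0x0000
kind:11 = 399 → 0x18f << 1 → word 0x031e
flags:4 = 1 → 0x1 << 12 → word 0x131e
word = 0x131e → little-endian bytes:
  [0]=0x1e  [1]=0x13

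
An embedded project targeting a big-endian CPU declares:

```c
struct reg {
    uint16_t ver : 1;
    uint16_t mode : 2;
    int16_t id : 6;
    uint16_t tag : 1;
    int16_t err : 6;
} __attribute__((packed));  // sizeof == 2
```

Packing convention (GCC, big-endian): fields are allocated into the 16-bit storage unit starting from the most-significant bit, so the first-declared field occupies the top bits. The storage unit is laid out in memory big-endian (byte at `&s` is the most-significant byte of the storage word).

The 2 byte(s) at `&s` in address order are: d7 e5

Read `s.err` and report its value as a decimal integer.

[0]=0xd7 [1]=0xe5 (big-endian) → word 0xd7e5
ver:1 @ bit 15 → (0xd7e5>>15)&0x1 = 0x1
mode:2 @ bit 13 → (0xd7e5>>13)&0x3 = 0x2
id:6 @ bit 7 → (0xd7e5>>7)&0x3f = 0x2f
tag:1 @ bit 6 → (0xd7e5>>6)&0x1 = 0x1
err:6 @ bit 0 → (0xd7e5>>0)&0x3f = 0x25  ←
err signed 6b, MSB=1: 37 - 64 = -27

-27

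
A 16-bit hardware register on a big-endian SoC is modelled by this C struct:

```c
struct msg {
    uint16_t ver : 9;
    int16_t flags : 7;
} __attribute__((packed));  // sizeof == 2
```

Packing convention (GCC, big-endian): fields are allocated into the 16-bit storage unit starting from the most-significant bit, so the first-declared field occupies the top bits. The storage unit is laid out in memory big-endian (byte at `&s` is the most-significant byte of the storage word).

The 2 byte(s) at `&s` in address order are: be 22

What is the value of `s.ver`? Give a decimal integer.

[0]=0xbe [1]=0x22 (big-endian) → word 0xbe22
ver:9 @ bit 7 → (0xbe22>>7)&0x1ff = 0x17c  ←
flags:7 @ bit 0 → (0xbe22>>0)&0x7f = 0x22

380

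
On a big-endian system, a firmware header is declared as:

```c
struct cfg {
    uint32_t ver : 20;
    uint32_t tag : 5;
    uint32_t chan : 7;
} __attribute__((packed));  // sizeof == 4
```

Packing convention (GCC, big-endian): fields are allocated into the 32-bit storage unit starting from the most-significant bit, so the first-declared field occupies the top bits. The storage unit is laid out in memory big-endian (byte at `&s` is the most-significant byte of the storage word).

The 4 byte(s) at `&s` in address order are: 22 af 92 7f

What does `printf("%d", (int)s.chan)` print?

127

[0]=0x22 [1]=0xaf [2]=0x92 [3]=0x7f (big-endian) → word 0x22af927f
ver:20 @ bit 12 → (0x22af927f>>12)&0xfffff = 0x22af9
tag:5 @ bit 7 → (0x22af927f>>7)&0x1f = 0x4
chan:7 @ bit 0 → (0x22af927f>>0)&0x7f = 0x7f  ←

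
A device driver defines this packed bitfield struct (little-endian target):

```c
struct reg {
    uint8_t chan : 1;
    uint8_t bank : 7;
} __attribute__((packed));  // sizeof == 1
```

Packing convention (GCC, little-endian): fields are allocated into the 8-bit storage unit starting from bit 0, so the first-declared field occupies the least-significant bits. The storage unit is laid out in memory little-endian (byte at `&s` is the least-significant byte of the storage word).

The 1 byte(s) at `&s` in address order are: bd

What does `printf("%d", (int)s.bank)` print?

[0]=0xbd (little-endian) → word 0xbd
chan:1 @ bit 0 → (0xbd>>0)&0x1 = 0x1
bank:7 @ bit 1 → (0xbd>>1)&0x7f = 0x5e  ←

94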